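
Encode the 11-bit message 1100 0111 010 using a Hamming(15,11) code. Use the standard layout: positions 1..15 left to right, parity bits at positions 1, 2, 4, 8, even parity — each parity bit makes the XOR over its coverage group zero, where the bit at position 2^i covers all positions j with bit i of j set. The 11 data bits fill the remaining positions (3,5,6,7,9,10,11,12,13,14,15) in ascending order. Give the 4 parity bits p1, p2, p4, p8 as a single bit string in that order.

Place data bits at non-power-of-two positions: b3=1, b5=1, b6=0, b7=0, b9=0, b10=1, b11=1, b12=1, b13=0, b14=1, b15=0.
p1 = XOR of data positions {3,5,7,9,11,13,15} = 1⊕1⊕0⊕0⊕1⊕0⊕0 = 1
p2 = XOR of data positions {3,6,7,10,11,14,15} = 1⊕0⊕0⊕1⊕1⊕1⊕0 = 0
p4 = XOR of data positions {5,6,7,12,13,14,15} = 1⊕0⊕0⊕1⊕0⊕1⊕0 = 1
p8 = XOR of data positions {9,10,11,12,13,14,15} = 0⊕1⊕1⊕1⊕0⊕1⊕0 = 0
Parity bits p1,p2,p4,p8 = 1010

1010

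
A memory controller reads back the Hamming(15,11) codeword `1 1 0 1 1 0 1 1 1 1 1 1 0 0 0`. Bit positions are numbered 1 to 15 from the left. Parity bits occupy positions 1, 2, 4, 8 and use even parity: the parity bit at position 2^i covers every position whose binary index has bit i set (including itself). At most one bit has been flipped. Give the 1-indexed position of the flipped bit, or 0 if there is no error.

s1: b1⊕b3⊕b5⊕b7⊕b9⊕b11⊕b13⊕b15 = 1⊕0⊕1⊕1⊕1⊕1⊕0⊕0 = 1
s2: b2⊕b3⊕b6⊕b7⊕b10⊕b11⊕b14⊕b15 = 1⊕0⊕0⊕1⊕1⊕1⊕0⊕0 = 0
s4: b4⊕b5⊕b6⊕b7⊕b12⊕b13⊕b14⊕b15 = 1⊕1⊕0⊕1⊕1⊕0⊕0⊕0 = 0
s8: b8⊕b9⊕b10⊕b11⊕b12⊕b13⊕b14⊕b15 = 1⊕1⊕1⊕1⊕1⊕0⊕0⊕0 = 1
Syndrome (s8...s1) = 1001 → position 9.

9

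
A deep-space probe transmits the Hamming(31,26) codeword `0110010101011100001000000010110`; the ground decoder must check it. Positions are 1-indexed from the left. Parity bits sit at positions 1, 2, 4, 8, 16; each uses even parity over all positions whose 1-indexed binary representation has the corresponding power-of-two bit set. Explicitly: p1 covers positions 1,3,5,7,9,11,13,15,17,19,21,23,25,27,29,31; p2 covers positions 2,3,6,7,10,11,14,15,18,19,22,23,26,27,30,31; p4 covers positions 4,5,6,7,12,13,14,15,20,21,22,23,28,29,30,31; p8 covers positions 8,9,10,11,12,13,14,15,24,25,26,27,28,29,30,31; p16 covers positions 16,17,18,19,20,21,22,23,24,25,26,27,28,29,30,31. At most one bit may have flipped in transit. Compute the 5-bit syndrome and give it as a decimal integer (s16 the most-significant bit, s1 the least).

s1: b1⊕b3⊕b5⊕b7⊕b9⊕b11⊕b13⊕b15⊕b17⊕b19⊕b21⊕b23⊕b25⊕b27⊕b29⊕b31 = 0⊕1⊕0⊕0⊕0⊕0⊕1⊕0⊕0⊕1⊕0⊕0⊕0⊕1⊕1⊕0 = 1
s2: b2⊕b3⊕b6⊕b7⊕b10⊕b11⊕b14⊕b15⊕b18⊕b19⊕b22⊕b23⊕b26⊕b27⊕b30⊕b31 = 1⊕1⊕1⊕0⊕1⊕0⊕1⊕0⊕0⊕1⊕0⊕0⊕0⊕1⊕1⊕0 = 0
s4: b4⊕b5⊕b6⊕b7⊕b12⊕b13⊕b14⊕b15⊕b20⊕b21⊕b22⊕b23⊕b28⊕b29⊕b30⊕b31 = 0⊕0⊕1⊕0⊕1⊕1⊕1⊕0⊕0⊕0⊕0⊕0⊕0⊕1⊕1⊕0 = 0
s8: b8⊕b9⊕b10⊕b11⊕b12⊕b13⊕b14⊕b15⊕b24⊕b25⊕b26⊕b27⊕b28⊕b29⊕b30⊕b31 = 1⊕0⊕1⊕0⊕1⊕1⊕1⊕0⊕0⊕0⊕0⊕1⊕0⊕1⊕1⊕0 = 0
s16: b16⊕b17⊕b18⊕b19⊕b20⊕b21⊕b22⊕b23⊕b24⊕b25⊕b26⊕b27⊕b28⊕b29⊕b30⊕b31 = 0⊕0⊕0⊕1⊕0⊕0⊕0⊕0⊕0⊕0⊕0⊕1⊕0⊕1⊕1⊕0 = 0
Syndrome (s16...s1) = 00001 → position 1.

1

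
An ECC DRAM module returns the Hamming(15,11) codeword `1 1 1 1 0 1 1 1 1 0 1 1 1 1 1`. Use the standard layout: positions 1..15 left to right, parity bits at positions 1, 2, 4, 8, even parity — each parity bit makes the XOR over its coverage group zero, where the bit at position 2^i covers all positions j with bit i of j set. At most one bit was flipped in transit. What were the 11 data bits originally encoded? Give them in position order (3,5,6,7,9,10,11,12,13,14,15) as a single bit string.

s1: b1⊕b3⊕b5⊕b7⊕b9⊕b11⊕b13⊕b15 = 1⊕1⊕0⊕1⊕1⊕1⊕1⊕1 = 1
s2: b2⊕b3⊕b6⊕b7⊕b10⊕b11⊕b14⊕b15 = 1⊕1⊕1⊕1⊕0⊕1⊕1⊕1 = 1
s4: b4⊕b5⊕b6⊕b7⊕b12⊕b13⊕b14⊕b15 = 1⊕0⊕1⊕1⊕1⊕1⊕1⊕1 = 1
s8: b8⊕b9⊕b10⊕b11⊕b12⊕b13⊕b14⊕b15 = 1⊕1⊕0⊕1⊕1⊕1⊕1⊕1 = 1
Syndrome (s8...s1) = 1111 → position 15.
Flip bit 15: corrected codeword = 111101111011110
Data bits at positions 3,5,6,7,9,10,11,12,13,14,15: 10111011110

10111011110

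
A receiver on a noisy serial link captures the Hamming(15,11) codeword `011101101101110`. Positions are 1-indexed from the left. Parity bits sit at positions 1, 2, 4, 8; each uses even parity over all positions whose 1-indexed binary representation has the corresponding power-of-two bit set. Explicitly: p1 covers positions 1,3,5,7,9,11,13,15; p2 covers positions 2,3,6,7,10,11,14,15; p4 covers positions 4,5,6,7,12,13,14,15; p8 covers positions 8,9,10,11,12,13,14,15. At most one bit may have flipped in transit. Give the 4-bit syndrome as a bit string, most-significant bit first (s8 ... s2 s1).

1000

s1: b1⊕b3⊕b5⊕b7⊕b9⊕b11⊕b13⊕b15 = 0⊕1⊕0⊕1⊕1⊕0⊕1⊕0 = 0
s2: b2⊕b3⊕b6⊕b7⊕b10⊕b11⊕b14⊕b15 = 1⊕1⊕1⊕1⊕1⊕0⊕1⊕0 = 0
s4: b4⊕b5⊕b6⊕b7⊕b12⊕b13⊕b14⊕b15 = 1⊕0⊕1⊕1⊕1⊕1⊕1⊕0 = 0
s8: b8⊕b9⊕b10⊕b11⊕b12⊕b13⊕b14⊕b15 = 0⊕1⊕1⊕0⊕1⊕1⊕1⊕0 = 1
Syndrome (s8...s1) = 1000 → position 8.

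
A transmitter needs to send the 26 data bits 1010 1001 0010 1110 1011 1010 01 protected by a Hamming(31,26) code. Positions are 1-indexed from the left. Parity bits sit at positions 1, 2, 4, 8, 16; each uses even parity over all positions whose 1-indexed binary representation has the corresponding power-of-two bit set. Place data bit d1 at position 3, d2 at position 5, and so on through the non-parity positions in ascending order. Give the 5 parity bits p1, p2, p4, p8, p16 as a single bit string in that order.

00101

Place data bits at non-power-of-two positions: b3=1, b5=0, b6=1, b7=0, b9=1, b10=0, b11=0, b12=1, b13=0, b14=0, b15=1, b17=0, b18=1, b19=1, b20=1, b21=0, b22=1, b23=0, b24=1, b25=1, b26=1, b27=0, b28=1, b29=0, b30=0, b31=1.
p1 = XOR of data positions {3,5,7,9,11,13,15,17,19,21,23,25,27,29,31} = 1⊕0⊕0⊕1⊕0⊕0⊕1⊕0⊕1⊕0⊕0⊕1⊕0⊕0⊕1 = 0
p2 = XOR of data positions {3,6,7,10,11,14,15,18,19,22,23,26,27,30,31} = 1⊕1⊕0⊕0⊕0⊕0⊕1⊕1⊕1⊕1⊕0⊕1⊕0⊕0⊕1 = 0
p4 = XOR of data positions {5,6,7,12,13,14,15,20,21,22,23,28,29,30,31} = 0⊕1⊕0⊕1⊕0⊕0⊕1⊕1⊕0⊕1⊕0⊕1⊕0⊕0⊕1 = 1
p8 = XOR of data positions {9,10,11,12,13,14,15,24,25,26,27,28,29,30,31} = 1⊕0⊕0⊕1⊕0⊕0⊕1⊕1⊕1⊕1⊕0⊕1⊕0⊕0⊕1 = 0
p16 = XOR of data positions {17,18,19,20,21,22,23,24,25,26,27,28,29,30,31} = 0⊕1⊕1⊕1⊕0⊕1⊕0⊕1⊕1⊕1⊕0⊕1⊕0⊕0⊕1 = 1
Parity bits p1,p2,p4,p8,p16 = 00101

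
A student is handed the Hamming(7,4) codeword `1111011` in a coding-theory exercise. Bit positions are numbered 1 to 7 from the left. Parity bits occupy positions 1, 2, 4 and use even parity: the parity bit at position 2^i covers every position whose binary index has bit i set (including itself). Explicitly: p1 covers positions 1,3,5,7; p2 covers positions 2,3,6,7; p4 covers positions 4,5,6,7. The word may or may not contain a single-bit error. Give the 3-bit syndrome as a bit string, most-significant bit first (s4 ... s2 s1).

101

s1: b1⊕b3⊕b5⊕b7 = 1⊕1⊕0⊕1 = 1
s2: b2⊕b3⊕b6⊕b7 = 1⊕1⊕1⊕1 = 0
s4: b4⊕b5⊕b6⊕b7 = 1⊕0⊕1⊕1 = 1
Syndrome (s4...s1) = 101 → position 5.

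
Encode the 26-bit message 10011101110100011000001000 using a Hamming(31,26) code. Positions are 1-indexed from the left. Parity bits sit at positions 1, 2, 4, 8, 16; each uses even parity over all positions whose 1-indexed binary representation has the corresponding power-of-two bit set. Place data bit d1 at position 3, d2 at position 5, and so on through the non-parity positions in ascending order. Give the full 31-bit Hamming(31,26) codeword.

0111001011011100100011000001000

Place data bits at non-power-of-two positions: b3=1, b5=0, b6=0, b7=1, b9=1, b10=1, b11=0, b12=1, b13=1, b14=1, b15=0, b17=1, b18=0, b19=0, b20=0, b21=1, b22=1, b23=0, b24=0, b25=0, b26=0, b27=0, b28=1, b29=0, b30=0, b31=0.
p1 = XOR of data positions {3,5,7,9,11,13,15,17,19,21,23,25,27,29,31} = 1⊕0⊕1⊕1⊕0⊕1⊕0⊕1⊕0⊕1⊕0⊕0⊕0⊕0⊕0 = 0
p2 = XOR of data positions {3,6,7,10,11,14,15,18,19,22,23,26,27,30,31} = 1⊕0⊕1⊕1⊕0⊕1⊕0⊕0⊕0⊕1⊕0⊕0⊕0⊕0⊕0 = 1
p4 = XOR of data positions {5,6,7,12,13,14,15,20,21,22,23,28,29,30,31} = 0⊕0⊕1⊕1⊕1⊕1⊕0⊕0⊕1⊕1⊕0⊕1⊕0⊕0⊕0 = 1
p8 = XOR of data positions {9,10,11,12,13,14,15,24,25,26,27,28,29,30,31} = 1⊕1⊕0⊕1⊕1⊕1⊕0⊕0⊕0⊕0⊕0⊕1⊕0⊕0⊕0 = 0
p16 = XOR of data positions {17,18,19,20,21,22,23,24,25,26,27,28,29,30,31} = 1⊕0⊕0⊕0⊕1⊕1⊕0⊕0⊕0⊕0⊕0⊕1⊕0⊕0⊕0 = 0
Codeword b1..b31 = 0111001011011100100011000001000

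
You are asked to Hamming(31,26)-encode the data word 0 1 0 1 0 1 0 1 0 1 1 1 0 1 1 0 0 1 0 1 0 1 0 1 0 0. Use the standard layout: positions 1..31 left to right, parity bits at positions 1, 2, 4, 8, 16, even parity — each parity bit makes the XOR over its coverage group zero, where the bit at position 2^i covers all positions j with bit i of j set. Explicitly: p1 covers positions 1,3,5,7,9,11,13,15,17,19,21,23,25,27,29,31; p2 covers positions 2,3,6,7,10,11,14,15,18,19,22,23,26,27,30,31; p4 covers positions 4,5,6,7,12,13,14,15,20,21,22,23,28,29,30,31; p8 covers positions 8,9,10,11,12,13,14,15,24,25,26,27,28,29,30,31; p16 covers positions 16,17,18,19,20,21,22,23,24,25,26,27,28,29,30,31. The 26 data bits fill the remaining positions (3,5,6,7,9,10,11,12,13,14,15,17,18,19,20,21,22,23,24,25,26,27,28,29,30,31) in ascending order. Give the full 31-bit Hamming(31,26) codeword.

Place data bits at non-power-of-two positions: b3=0, b5=1, b6=0, b7=1, b9=0, b10=1, b11=0, b12=1, b13=0, b14=1, b15=1, b17=1, b18=0, b19=1, b20=1, b21=0, b22=0, b23=1, b24=0, b25=1, b26=0, b27=1, b28=0, b29=1, b30=0, b31=0.
p1 = XOR of data positions {3,5,7,9,11,13,15,17,19,21,23,25,27,29,31} = 0⊕1⊕1⊕0⊕0⊕0⊕1⊕1⊕1⊕0⊕1⊕1⊕1⊕1⊕0 = 1
p2 = XOR of data positions {3,6,7,10,11,14,15,18,19,22,23,26,27,30,31} = 0⊕0⊕1⊕1⊕0⊕1⊕1⊕0⊕1⊕0⊕1⊕0⊕1⊕0⊕0 = 1
p4 = XOR of data positions {5,6,7,12,13,14,15,20,21,22,23,28,29,30,31} = 1⊕0⊕1⊕1⊕0⊕1⊕1⊕1⊕0⊕0⊕1⊕0⊕1⊕0⊕0 = 0
p8 = XOR of data positions {9,10,11,12,13,14,15,24,25,26,27,28,29,30,31} = 0⊕1⊕0⊕1⊕0⊕1⊕1⊕0⊕1⊕0⊕1⊕0⊕1⊕0⊕0 = 1
p16 = XOR of data positions {17,18,19,20,21,22,23,24,25,26,27,28,29,30,31} = 1⊕0⊕1⊕1⊕0⊕0⊕1⊕0⊕1⊕0⊕1⊕0⊕1⊕0⊕0 = 1
Codeword b1..b31 = 1100101101010111101100101010100

1100101101010111101100101010100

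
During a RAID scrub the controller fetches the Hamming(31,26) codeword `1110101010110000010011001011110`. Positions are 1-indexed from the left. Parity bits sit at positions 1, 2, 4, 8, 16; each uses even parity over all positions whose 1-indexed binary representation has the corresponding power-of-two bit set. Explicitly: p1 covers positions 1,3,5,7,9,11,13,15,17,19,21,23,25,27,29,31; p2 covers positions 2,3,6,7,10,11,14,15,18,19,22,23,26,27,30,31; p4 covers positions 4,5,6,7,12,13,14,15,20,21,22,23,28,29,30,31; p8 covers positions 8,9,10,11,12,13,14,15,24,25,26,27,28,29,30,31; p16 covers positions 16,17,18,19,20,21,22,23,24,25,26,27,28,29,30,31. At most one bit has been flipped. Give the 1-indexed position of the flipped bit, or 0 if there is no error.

0

s1: b1⊕b3⊕b5⊕b7⊕b9⊕b11⊕b13⊕b15⊕b17⊕b19⊕b21⊕b23⊕b25⊕b27⊕b29⊕b31 = 1⊕1⊕1⊕1⊕1⊕1⊕0⊕0⊕0⊕0⊕1⊕0⊕1⊕1⊕1⊕0 = 0
s2: b2⊕b3⊕b6⊕b7⊕b10⊕b11⊕b14⊕b15⊕b18⊕b19⊕b22⊕b23⊕b26⊕b27⊕b30⊕b31 = 1⊕1⊕0⊕1⊕0⊕1⊕0⊕0⊕1⊕0⊕1⊕0⊕0⊕1⊕1⊕0 = 0
s4: b4⊕b5⊕b6⊕b7⊕b12⊕b13⊕b14⊕b15⊕b20⊕b21⊕b22⊕b23⊕b28⊕b29⊕b30⊕b31 = 0⊕1⊕0⊕1⊕1⊕0⊕0⊕0⊕0⊕1⊕1⊕0⊕1⊕1⊕1⊕0 = 0
s8: b8⊕b9⊕b10⊕b11⊕b12⊕b13⊕b14⊕b15⊕b24⊕b25⊕b26⊕b27⊕b28⊕b29⊕b30⊕b31 = 0⊕1⊕0⊕1⊕1⊕0⊕0⊕0⊕0⊕1⊕0⊕1⊕1⊕1⊕1⊕0 = 0
s16: b16⊕b17⊕b18⊕b19⊕b20⊕b21⊕b22⊕b23⊕b24⊕b25⊕b26⊕b27⊕b28⊕b29⊕b30⊕b31 = 0⊕0⊕1⊕0⊕0⊕1⊕1⊕0⊕0⊕1⊕0⊕1⊕1⊕1⊕1⊕0 = 0
Syndrome (s16...s1) = 00000 → position 0 (no error).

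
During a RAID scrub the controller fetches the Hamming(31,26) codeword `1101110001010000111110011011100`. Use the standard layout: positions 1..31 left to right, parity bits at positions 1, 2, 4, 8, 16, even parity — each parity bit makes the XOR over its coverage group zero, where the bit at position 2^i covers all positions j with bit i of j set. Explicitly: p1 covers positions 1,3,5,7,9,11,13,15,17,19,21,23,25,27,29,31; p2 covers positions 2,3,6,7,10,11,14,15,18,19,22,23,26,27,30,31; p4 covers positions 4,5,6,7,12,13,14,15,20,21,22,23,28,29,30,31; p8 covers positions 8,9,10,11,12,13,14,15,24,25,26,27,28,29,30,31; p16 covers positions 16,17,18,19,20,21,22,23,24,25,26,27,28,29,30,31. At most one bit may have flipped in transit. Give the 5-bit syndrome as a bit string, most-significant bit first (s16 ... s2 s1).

01000

s1: b1⊕b3⊕b5⊕b7⊕b9⊕b11⊕b13⊕b15⊕b17⊕b19⊕b21⊕b23⊕b25⊕b27⊕b29⊕b31 = 1⊕0⊕1⊕0⊕0⊕0⊕0⊕0⊕1⊕1⊕1⊕0⊕1⊕1⊕1⊕0 = 0
s2: b2⊕b3⊕b6⊕b7⊕b10⊕b11⊕b14⊕b15⊕b18⊕b19⊕b22⊕b23⊕b26⊕b27⊕b30⊕b31 = 1⊕0⊕1⊕0⊕1⊕0⊕0⊕0⊕1⊕1⊕0⊕0⊕0⊕1⊕0⊕0 = 0
s4: b4⊕b5⊕b6⊕b7⊕b12⊕b13⊕b14⊕b15⊕b20⊕b21⊕b22⊕b23⊕b28⊕b29⊕b30⊕b31 = 1⊕1⊕1⊕0⊕1⊕0⊕0⊕0⊕1⊕1⊕0⊕0⊕1⊕1⊕0⊕0 = 0
s8: b8⊕b9⊕b10⊕b11⊕b12⊕b13⊕b14⊕b15⊕b24⊕b25⊕b26⊕b27⊕b28⊕b29⊕b30⊕b31 = 0⊕0⊕1⊕0⊕1⊕0⊕0⊕0⊕1⊕1⊕0⊕1⊕1⊕1⊕0⊕0 = 1
s16: b16⊕b17⊕b18⊕b19⊕b20⊕b21⊕b22⊕b23⊕b24⊕b25⊕b26⊕b27⊕b28⊕b29⊕b30⊕b31 = 0⊕1⊕1⊕1⊕1⊕1⊕0⊕0⊕1⊕1⊕0⊕1⊕1⊕1⊕0⊕0 = 0
Syndrome (s16...s1) = 01000 → position 8.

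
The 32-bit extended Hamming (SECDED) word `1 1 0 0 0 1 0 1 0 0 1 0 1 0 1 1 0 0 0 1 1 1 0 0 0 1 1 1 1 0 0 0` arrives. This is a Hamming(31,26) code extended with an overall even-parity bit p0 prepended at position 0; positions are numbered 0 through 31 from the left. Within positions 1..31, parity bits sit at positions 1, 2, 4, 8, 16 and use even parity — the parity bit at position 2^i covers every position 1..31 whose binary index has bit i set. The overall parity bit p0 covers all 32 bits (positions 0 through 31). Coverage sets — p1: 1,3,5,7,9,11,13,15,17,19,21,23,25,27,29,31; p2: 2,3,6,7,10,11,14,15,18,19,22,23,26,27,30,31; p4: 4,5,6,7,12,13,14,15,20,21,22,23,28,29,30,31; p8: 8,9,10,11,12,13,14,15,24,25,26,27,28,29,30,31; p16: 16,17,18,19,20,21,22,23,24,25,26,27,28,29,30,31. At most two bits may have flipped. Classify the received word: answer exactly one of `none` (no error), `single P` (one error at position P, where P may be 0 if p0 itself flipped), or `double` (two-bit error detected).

s1: b1⊕b3⊕b5⊕b7⊕b9⊕b11⊕b13⊕b15⊕b17⊕b19⊕b21⊕b23⊕b25⊕b27⊕b29⊕b31 = 1⊕0⊕1⊕1⊕0⊕0⊕0⊕1⊕0⊕1⊕1⊕0⊕1⊕1⊕0⊕0 = 0
s2: b2⊕b3⊕b6⊕b7⊕b10⊕b11⊕b14⊕b15⊕b18⊕b19⊕b22⊕b23⊕b26⊕b27⊕b30⊕b31 = 0⊕0⊕0⊕1⊕1⊕0⊕1⊕1⊕0⊕1⊕0⊕0⊕1⊕1⊕0⊕0 = 1
s4: b4⊕b5⊕b6⊕b7⊕b12⊕b13⊕b14⊕b15⊕b20⊕b21⊕b22⊕b23⊕b28⊕b29⊕b30⊕b31 = 0⊕1⊕0⊕1⊕1⊕0⊕1⊕1⊕1⊕1⊕0⊕0⊕1⊕0⊕0⊕0 = 0
s8: b8⊕b9⊕b10⊕b11⊕b12⊕b13⊕b14⊕b15⊕b24⊕b25⊕b26⊕b27⊕b28⊕b29⊕b30⊕b31 = 0⊕0⊕1⊕0⊕1⊕0⊕1⊕1⊕0⊕1⊕1⊕1⊕1⊕0⊕0⊕0 = 0
s16: b16⊕b17⊕b18⊕b19⊕b20⊕b21⊕b22⊕b23⊕b24⊕b25⊕b26⊕b27⊕b28⊕b29⊕b30⊕b31 = 0⊕0⊕0⊕1⊕1⊕1⊕0⊕0⊕0⊕1⊕1⊕1⊕1⊕0⊕0⊕0 = 1
Syndrome (s16...s1) = 10010 → position 18.
Overall parity (XOR of all 32 bits, including p0): 1⊕1⊕0⊕0⊕0⊕1⊕0⊕1⊕0⊕0⊕1⊕0⊕1⊕0⊕1⊕1⊕0⊕0⊕0⊕1⊕1⊕1⊕0⊕0⊕0⊕1⊕1⊕1⊕1⊕0⊕0⊕0 = 1
Overall=1, syndrome position=18 → single-bit error at position 18.

single 18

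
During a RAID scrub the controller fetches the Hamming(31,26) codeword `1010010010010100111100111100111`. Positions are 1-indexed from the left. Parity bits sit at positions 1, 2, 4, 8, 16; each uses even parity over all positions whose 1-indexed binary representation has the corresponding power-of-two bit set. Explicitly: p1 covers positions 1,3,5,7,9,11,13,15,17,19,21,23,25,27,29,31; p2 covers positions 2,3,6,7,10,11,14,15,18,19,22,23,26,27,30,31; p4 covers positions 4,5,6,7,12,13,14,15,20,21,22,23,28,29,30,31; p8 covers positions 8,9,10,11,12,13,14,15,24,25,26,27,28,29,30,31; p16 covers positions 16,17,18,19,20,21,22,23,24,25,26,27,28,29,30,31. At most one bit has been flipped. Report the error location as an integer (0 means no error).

s1: b1⊕b3⊕b5⊕b7⊕b9⊕b11⊕b13⊕b15⊕b17⊕b19⊕b21⊕b23⊕b25⊕b27⊕b29⊕b31 = 1⊕1⊕0⊕0⊕1⊕0⊕0⊕0⊕1⊕1⊕0⊕1⊕1⊕0⊕1⊕1 = 1
s2: b2⊕b3⊕b6⊕b7⊕b10⊕b11⊕b14⊕b15⊕b18⊕b19⊕b22⊕b23⊕b26⊕b27⊕b30⊕b31 = 0⊕1⊕1⊕0⊕0⊕0⊕1⊕0⊕1⊕1⊕0⊕1⊕1⊕0⊕1⊕1 = 1
s4: b4⊕b5⊕b6⊕b7⊕b12⊕b13⊕b14⊕b15⊕b20⊕b21⊕b22⊕b23⊕b28⊕b29⊕b30⊕b31 = 0⊕0⊕1⊕0⊕1⊕0⊕1⊕0⊕1⊕0⊕0⊕1⊕0⊕1⊕1⊕1 = 0
s8: b8⊕b9⊕b10⊕b11⊕b12⊕b13⊕b14⊕b15⊕b24⊕b25⊕b26⊕b27⊕b28⊕b29⊕b30⊕b31 = 0⊕1⊕0⊕0⊕1⊕0⊕1⊕0⊕1⊕1⊕1⊕0⊕0⊕1⊕1⊕1 = 1
s16: b16⊕b17⊕b18⊕b19⊕b20⊕b21⊕b22⊕b23⊕b24⊕b25⊕b26⊕b27⊕b28⊕b29⊕b30⊕b31 = 0⊕1⊕1⊕1⊕1⊕0⊕0⊕1⊕1⊕1⊕1⊕0⊕0⊕1⊕1⊕1 = 1
Syndrome (s16...s1) = 11011 → position 27.

27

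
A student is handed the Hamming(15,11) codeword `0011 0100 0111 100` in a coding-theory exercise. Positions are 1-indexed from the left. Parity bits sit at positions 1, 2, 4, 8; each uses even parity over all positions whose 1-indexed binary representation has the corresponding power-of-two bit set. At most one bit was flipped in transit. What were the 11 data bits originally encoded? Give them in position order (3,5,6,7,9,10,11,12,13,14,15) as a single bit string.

s1: b1⊕b3⊕b5⊕b7⊕b9⊕b11⊕b13⊕b15 = 0⊕1⊕0⊕0⊕0⊕1⊕1⊕0 = 1
s2: b2⊕b3⊕b6⊕b7⊕b10⊕b11⊕b14⊕b15 = 0⊕1⊕1⊕0⊕1⊕1⊕0⊕0 = 0
s4: b4⊕b5⊕b6⊕b7⊕b12⊕b13⊕b14⊕b15 = 1⊕0⊕1⊕0⊕1⊕1⊕0⊕0 = 0
s8: b8⊕b9⊕b10⊕b11⊕b12⊕b13⊕b14⊕b15 = 0⊕0⊕1⊕1⊕1⊕1⊕0⊕0 = 0
Syndrome (s8...s1) = 0001 → position 1.
Flip bit 1: corrected codeword = 101101000111100
Data bits at positions 3,5,6,7,9,10,11,12,13,14,15: 10100111100

10100111100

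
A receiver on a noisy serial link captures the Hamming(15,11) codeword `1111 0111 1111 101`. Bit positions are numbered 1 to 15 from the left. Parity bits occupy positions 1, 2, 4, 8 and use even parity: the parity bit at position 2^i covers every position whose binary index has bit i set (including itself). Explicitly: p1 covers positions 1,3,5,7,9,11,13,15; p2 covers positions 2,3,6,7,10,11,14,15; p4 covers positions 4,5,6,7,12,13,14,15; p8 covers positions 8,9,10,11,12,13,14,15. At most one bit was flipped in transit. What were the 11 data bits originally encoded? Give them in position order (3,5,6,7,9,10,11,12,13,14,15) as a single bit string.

s1: b1⊕b3⊕b5⊕b7⊕b9⊕b11⊕b13⊕b15 = 1⊕1⊕0⊕1⊕1⊕1⊕1⊕1 = 1
s2: b2⊕b3⊕b6⊕b7⊕b10⊕b11⊕b14⊕b15 = 1⊕1⊕1⊕1⊕1⊕1⊕0⊕1 = 1
s4: b4⊕b5⊕b6⊕b7⊕b12⊕b13⊕b14⊕b15 = 1⊕0⊕1⊕1⊕1⊕1⊕0⊕1 = 0
s8: b8⊕b9⊕b10⊕b11⊕b12⊕b13⊕b14⊕b15 = 1⊕1⊕1⊕1⊕1⊕1⊕0⊕1 = 1
Syndrome (s8...s1) = 1011 → position 11.
Flip bit 11: corrected codeword = 111101111101101
Data bits at positions 3,5,6,7,9,10,11,12,13,14,15: 10111101101

10111101101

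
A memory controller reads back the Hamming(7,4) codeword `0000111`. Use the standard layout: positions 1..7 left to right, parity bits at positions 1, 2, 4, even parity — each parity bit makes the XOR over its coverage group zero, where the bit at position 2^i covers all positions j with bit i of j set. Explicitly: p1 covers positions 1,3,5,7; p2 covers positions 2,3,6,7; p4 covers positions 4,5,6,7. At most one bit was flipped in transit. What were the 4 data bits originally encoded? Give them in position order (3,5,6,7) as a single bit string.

0111

s1: b1⊕b3⊕b5⊕b7 = 0⊕0⊕1⊕1 = 0
s2: b2⊕b3⊕b6⊕b7 = 0⊕0⊕1⊕1 = 0
s4: b4⊕b5⊕b6⊕b7 = 0⊕1⊕1⊕1 = 1
Syndrome (s4...s1) = 100 → position 4.
Flip bit 4: corrected codeword = 0001111
Data bits at positions 3,5,6,7: 0111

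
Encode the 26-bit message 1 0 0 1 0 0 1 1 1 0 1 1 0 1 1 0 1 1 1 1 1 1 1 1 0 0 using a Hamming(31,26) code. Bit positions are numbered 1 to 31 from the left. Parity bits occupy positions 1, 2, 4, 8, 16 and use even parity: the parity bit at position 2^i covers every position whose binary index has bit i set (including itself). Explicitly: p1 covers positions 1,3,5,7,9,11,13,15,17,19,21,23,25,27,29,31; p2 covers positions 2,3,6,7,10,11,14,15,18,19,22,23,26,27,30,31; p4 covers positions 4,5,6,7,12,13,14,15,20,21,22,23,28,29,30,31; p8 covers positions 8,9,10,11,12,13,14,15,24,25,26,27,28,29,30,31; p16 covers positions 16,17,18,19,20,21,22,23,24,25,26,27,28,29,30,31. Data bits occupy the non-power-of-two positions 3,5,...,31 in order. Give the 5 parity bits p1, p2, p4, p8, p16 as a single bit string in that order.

11101

Place data bits at non-power-of-two positions: b3=1, b5=0, b6=0, b7=1, b9=0, b10=0, b11=1, b12=1, b13=1, b14=0, b15=1, b17=1, b18=0, b19=1, b20=1, b21=0, b22=1, b23=1, b24=1, b25=1, b26=1, b27=1, b28=1, b29=1, b30=0, b31=0.
p1 = XOR of data positions {3,5,7,9,11,13,15,17,19,21,23,25,27,29,31} = 1⊕0⊕1⊕0⊕1⊕1⊕1⊕1⊕1⊕0⊕1⊕1⊕1⊕1⊕0 = 1
p2 = XOR of data positions {3,6,7,10,11,14,15,18,19,22,23,26,27,30,31} = 1⊕0⊕1⊕0⊕1⊕0⊕1⊕0⊕1⊕1⊕1⊕1⊕1⊕0⊕0 = 1
p4 = XOR of data positions {5,6,7,12,13,14,15,20,21,22,23,28,29,30,31} = 0⊕0⊕1⊕1⊕1⊕0⊕1⊕1⊕0⊕1⊕1⊕1⊕1⊕0⊕0 = 1
p8 = XOR of data positions {9,10,11,12,13,14,15,24,25,26,27,28,29,30,31} = 0⊕0⊕1⊕1⊕1⊕0⊕1⊕1⊕1⊕1⊕1⊕1⊕1⊕0⊕0 = 0
p16 = XOR of data positions {17,18,19,20,21,22,23,24,25,26,27,28,29,30,31} = 1⊕0⊕1⊕1⊕0⊕1⊕1⊕1⊕1⊕1⊕1⊕1⊕1⊕0⊕0 = 1
Parity bits p1,p2,p4,p8,p16 = 11101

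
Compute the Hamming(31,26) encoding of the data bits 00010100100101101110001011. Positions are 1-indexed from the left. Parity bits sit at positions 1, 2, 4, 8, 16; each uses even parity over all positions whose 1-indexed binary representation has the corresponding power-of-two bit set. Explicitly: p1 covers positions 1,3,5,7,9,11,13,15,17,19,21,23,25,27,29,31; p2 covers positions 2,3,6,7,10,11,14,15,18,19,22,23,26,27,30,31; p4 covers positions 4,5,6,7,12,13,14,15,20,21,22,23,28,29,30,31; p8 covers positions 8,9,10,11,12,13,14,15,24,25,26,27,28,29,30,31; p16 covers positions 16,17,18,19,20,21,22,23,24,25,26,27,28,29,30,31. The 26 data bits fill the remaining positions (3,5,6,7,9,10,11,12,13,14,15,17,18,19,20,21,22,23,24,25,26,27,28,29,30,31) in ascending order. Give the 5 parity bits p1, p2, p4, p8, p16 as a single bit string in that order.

01001

Place data bits at non-power-of-two positions: b3=0, b5=0, b6=0, b7=1, b9=0, b10=1, b11=0, b12=0, b13=1, b14=0, b15=0, b17=1, b18=0, b19=1, b20=1, b21=0, b22=1, b23=1, b24=1, b25=0, b26=0, b27=0, b28=1, b29=0, b30=1, b31=1.
p1 = XOR of data positions {3,5,7,9,11,13,15,17,19,21,23,25,27,29,31} = 0⊕0⊕1⊕0⊕0⊕1⊕0⊕1⊕1⊕0⊕1⊕0⊕0⊕0⊕1 = 0
p2 = XOR of data positions {3,6,7,10,11,14,15,18,19,22,23,26,27,30,31} = 0⊕0⊕1⊕1⊕0⊕0⊕0⊕0⊕1⊕1⊕1⊕0⊕0⊕1⊕1 = 1
p4 = XOR of data positions {5,6,7,12,13,14,15,20,21,22,23,28,29,30,31} = 0⊕0⊕1⊕0⊕1⊕0⊕0⊕1⊕0⊕1⊕1⊕1⊕0⊕1⊕1 = 0
p8 = XOR of data positions {9,10,11,12,13,14,15,24,25,26,27,28,29,30,31} = 0⊕1⊕0⊕0⊕1⊕0⊕0⊕1⊕0⊕0⊕0⊕1⊕0⊕1⊕1 = 0
p16 = XOR of data positions {17,18,19,20,21,22,23,24,25,26,27,28,29,30,31} = 1⊕0⊕1⊕1⊕0⊕1⊕1⊕1⊕0⊕0⊕0⊕1⊕0⊕1⊕1 = 1
Parity bits p1,p2,p4,p8,p16 = 01001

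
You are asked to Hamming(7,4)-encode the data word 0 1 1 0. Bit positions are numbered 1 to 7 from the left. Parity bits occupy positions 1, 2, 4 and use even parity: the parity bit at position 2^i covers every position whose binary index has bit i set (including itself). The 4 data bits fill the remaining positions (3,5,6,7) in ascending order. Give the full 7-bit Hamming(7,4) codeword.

Place data bits at non-power-of-two positions: b3=0, b5=1, b6=1, b7=0.
p1 = XOR of data positions {3,5,7} = 0⊕1⊕0 = 1
p2 = XOR of data positions {3,6,7} = 0⊕1⊕0 = 1
p4 = XOR of data positions {5,6,7} = 1⊕1⊕0 = 0
Codeword b1..b7 = 1100110

1100110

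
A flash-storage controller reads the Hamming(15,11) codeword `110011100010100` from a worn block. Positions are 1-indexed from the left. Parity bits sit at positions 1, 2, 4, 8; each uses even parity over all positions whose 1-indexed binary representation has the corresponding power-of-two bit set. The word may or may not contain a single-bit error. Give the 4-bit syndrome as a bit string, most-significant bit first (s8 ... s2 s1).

0001

s1: b1⊕b3⊕b5⊕b7⊕b9⊕b11⊕b13⊕b15 = 1⊕0⊕1⊕1⊕0⊕1⊕1⊕0 = 1
s2: b2⊕b3⊕b6⊕b7⊕b10⊕b11⊕b14⊕b15 = 1⊕0⊕1⊕1⊕0⊕1⊕0⊕0 = 0
s4: b4⊕b5⊕b6⊕b7⊕b12⊕b13⊕b14⊕b15 = 0⊕1⊕1⊕1⊕0⊕1⊕0⊕0 = 0
s8: b8⊕b9⊕b10⊕b11⊕b12⊕b13⊕b14⊕b15 = 0⊕0⊕0⊕1⊕0⊕1⊕0⊕0 = 0
Syndrome (s8...s1) = 0001 → position 1.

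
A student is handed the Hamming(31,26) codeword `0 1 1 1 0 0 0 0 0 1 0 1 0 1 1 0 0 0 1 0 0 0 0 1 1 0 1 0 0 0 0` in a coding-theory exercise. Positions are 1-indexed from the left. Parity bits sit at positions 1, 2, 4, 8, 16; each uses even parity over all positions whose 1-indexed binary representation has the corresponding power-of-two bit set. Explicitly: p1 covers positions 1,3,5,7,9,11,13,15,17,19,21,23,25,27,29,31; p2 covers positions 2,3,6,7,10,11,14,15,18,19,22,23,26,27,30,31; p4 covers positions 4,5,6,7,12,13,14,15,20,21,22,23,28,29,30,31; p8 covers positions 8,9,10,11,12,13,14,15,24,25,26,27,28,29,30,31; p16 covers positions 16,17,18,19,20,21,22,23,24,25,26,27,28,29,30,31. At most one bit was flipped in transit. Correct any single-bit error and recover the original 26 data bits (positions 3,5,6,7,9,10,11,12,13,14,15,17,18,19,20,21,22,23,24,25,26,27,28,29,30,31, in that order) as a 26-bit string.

10000111011001000011010000

s1: b1⊕b3⊕b5⊕b7⊕b9⊕b11⊕b13⊕b15⊕b17⊕b19⊕b21⊕b23⊕b25⊕b27⊕b29⊕b31 = 0⊕1⊕0⊕0⊕0⊕0⊕0⊕1⊕0⊕1⊕0⊕0⊕1⊕1⊕0⊕0 = 1
s2: b2⊕b3⊕b6⊕b7⊕b10⊕b11⊕b14⊕b15⊕b18⊕b19⊕b22⊕b23⊕b26⊕b27⊕b30⊕b31 = 1⊕1⊕0⊕0⊕1⊕0⊕1⊕1⊕0⊕1⊕0⊕0⊕0⊕1⊕0⊕0 = 1
s4: b4⊕b5⊕b6⊕b7⊕b12⊕b13⊕b14⊕b15⊕b20⊕b21⊕b22⊕b23⊕b28⊕b29⊕b30⊕b31 = 1⊕0⊕0⊕0⊕1⊕0⊕1⊕1⊕0⊕0⊕0⊕0⊕0⊕0⊕0⊕0 = 0
s8: b8⊕b9⊕b10⊕b11⊕b12⊕b13⊕b14⊕b15⊕b24⊕b25⊕b26⊕b27⊕b28⊕b29⊕b30⊕b31 = 0⊕0⊕1⊕0⊕1⊕0⊕1⊕1⊕1⊕1⊕0⊕1⊕0⊕0⊕0⊕0 = 1
s16: b16⊕b17⊕b18⊕b19⊕b20⊕b21⊕b22⊕b23⊕b24⊕b25⊕b26⊕b27⊕b28⊕b29⊕b30⊕b31 = 0⊕0⊕0⊕1⊕0⊕0⊕0⊕0⊕1⊕1⊕0⊕1⊕0⊕0⊕0⊕0 = 0
Syndrome (s16...s1) = 01011 → position 11.
Flip bit 11: corrected codeword = 0111000001110110001000011010000
Data bits at positions 3,5,6,7,9,10,11,12,13,14,15,17,18,19,20,21,22,23,24,25,26,27,28,29,30,31: 10000111011001000011010000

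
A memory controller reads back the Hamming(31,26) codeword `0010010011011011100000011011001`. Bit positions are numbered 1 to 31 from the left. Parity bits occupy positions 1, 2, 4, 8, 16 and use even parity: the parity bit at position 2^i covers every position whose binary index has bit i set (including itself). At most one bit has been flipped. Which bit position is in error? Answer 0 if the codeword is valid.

16

s1: b1⊕b3⊕b5⊕b7⊕b9⊕b11⊕b13⊕b15⊕b17⊕b19⊕b21⊕b23⊕b25⊕b27⊕b29⊕b31 = 0⊕1⊕0⊕0⊕1⊕0⊕1⊕1⊕1⊕0⊕0⊕0⊕1⊕1⊕0⊕1 = 0
s2: b2⊕b3⊕b6⊕b7⊕b10⊕b11⊕b14⊕b15⊕b18⊕b19⊕b22⊕b23⊕b26⊕b27⊕b30⊕b31 = 0⊕1⊕1⊕0⊕1⊕0⊕0⊕1⊕0⊕0⊕0⊕0⊕0⊕1⊕0⊕1 = 0
s4: b4⊕b5⊕b6⊕b7⊕b12⊕b13⊕b14⊕b15⊕b20⊕b21⊕b22⊕b23⊕b28⊕b29⊕b30⊕b31 = 0⊕0⊕1⊕0⊕1⊕1⊕0⊕1⊕0⊕0⊕0⊕0⊕1⊕0⊕0⊕1 = 0
s8: b8⊕b9⊕b10⊕b11⊕b12⊕b13⊕b14⊕b15⊕b24⊕b25⊕b26⊕b27⊕b28⊕b29⊕b30⊕b31 = 0⊕1⊕1⊕0⊕1⊕1⊕0⊕1⊕1⊕1⊕0⊕1⊕1⊕0⊕0⊕1 = 0
s16: b16⊕b17⊕b18⊕b19⊕b20⊕b21⊕b22⊕b23⊕b24⊕b25⊕b26⊕b27⊕b28⊕b29⊕b30⊕b31 = 1⊕1⊕0⊕0⊕0⊕0⊕0⊕0⊕1⊕1⊕0⊕1⊕1⊕0⊕0⊕1 = 1
Syndrome (s16...s1) = 10000 → position 16.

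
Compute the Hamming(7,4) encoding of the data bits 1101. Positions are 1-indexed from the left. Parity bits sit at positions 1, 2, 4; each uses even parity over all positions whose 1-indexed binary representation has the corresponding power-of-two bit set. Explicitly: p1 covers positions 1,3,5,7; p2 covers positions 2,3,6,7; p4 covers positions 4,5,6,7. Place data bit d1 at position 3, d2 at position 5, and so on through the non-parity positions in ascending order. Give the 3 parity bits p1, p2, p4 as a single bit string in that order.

Place data bits at non-power-of-two positions: b3=1, b5=1, b6=0, b7=1.
p1 = XOR of data positions {3,5,7} = 1⊕1⊕1 = 1
p2 = XOR of data positions {3,6,7} = 1⊕0⊕1 = 0
p4 = XOR of data positions {5,6,7} = 1⊕0⊕1 = 0
Parity bits p1,p2,p4 = 100

100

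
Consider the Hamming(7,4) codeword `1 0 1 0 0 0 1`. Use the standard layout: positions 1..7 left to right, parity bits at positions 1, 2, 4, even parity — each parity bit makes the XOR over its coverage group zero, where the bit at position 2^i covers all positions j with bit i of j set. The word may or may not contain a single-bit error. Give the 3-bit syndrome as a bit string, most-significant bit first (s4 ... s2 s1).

101

s1: b1⊕b3⊕b5⊕b7 = 1⊕1⊕0⊕1 = 1
s2: b2⊕b3⊕b6⊕b7 = 0⊕1⊕0⊕1 = 0
s4: b4⊕b5⊕b6⊕b7 = 0⊕0⊕0⊕1 = 1
Syndrome (s4...s1) = 101 → position 5.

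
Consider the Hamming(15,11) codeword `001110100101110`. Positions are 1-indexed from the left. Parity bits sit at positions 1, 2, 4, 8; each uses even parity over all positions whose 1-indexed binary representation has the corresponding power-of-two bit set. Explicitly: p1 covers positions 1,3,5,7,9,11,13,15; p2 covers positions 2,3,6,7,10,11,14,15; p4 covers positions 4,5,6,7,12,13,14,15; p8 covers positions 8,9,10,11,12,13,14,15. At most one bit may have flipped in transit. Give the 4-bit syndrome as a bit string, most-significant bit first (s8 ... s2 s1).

0000

s1: b1⊕b3⊕b5⊕b7⊕b9⊕b11⊕b13⊕b15 = 0⊕1⊕1⊕1⊕0⊕0⊕1⊕0 = 0
s2: b2⊕b3⊕b6⊕b7⊕b10⊕b11⊕b14⊕b15 = 0⊕1⊕0⊕1⊕1⊕0⊕1⊕0 = 0
s4: b4⊕b5⊕b6⊕b7⊕b12⊕b13⊕b14⊕b15 = 1⊕1⊕0⊕1⊕1⊕1⊕1⊕0 = 0
s8: b8⊕b9⊕b10⊕b11⊕b12⊕b13⊕b14⊕b15 = 0⊕0⊕1⊕0⊕1⊕1⊕1⊕0 = 0
Syndrome (s8...s1) = 0000 → position 0 (no error).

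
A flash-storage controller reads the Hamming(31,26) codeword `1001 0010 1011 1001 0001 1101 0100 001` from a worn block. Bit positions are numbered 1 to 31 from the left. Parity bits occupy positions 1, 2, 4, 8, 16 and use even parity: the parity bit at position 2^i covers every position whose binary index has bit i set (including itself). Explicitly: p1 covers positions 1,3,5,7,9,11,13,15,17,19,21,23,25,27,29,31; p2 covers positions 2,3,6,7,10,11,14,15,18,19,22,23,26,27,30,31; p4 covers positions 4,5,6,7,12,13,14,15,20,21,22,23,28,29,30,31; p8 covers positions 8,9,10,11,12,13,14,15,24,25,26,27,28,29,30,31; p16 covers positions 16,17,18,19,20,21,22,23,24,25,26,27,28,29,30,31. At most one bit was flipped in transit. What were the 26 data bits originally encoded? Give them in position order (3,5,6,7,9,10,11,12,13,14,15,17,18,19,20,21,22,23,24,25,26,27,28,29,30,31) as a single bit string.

00011011100000111010110001

s1: b1⊕b3⊕b5⊕b7⊕b9⊕b11⊕b13⊕b15⊕b17⊕b19⊕b21⊕b23⊕b25⊕b27⊕b29⊕b31 = 1⊕0⊕0⊕1⊕1⊕1⊕1⊕0⊕0⊕0⊕1⊕0⊕0⊕0⊕0⊕1 = 1
s2: b2⊕b3⊕b6⊕b7⊕b10⊕b11⊕b14⊕b15⊕b18⊕b19⊕b22⊕b23⊕b26⊕b27⊕b30⊕b31 = 0⊕0⊕0⊕1⊕0⊕1⊕0⊕0⊕0⊕0⊕1⊕0⊕1⊕0⊕0⊕1 = 1
s4: b4⊕b5⊕b6⊕b7⊕b12⊕b13⊕b14⊕b15⊕b20⊕b21⊕b22⊕b23⊕b28⊕b29⊕b30⊕b31 = 1⊕0⊕0⊕1⊕1⊕1⊕0⊕0⊕1⊕1⊕1⊕0⊕0⊕0⊕0⊕1 = 0
s8: b8⊕b9⊕b10⊕b11⊕b12⊕b13⊕b14⊕b15⊕b24⊕b25⊕b26⊕b27⊕b28⊕b29⊕b30⊕b31 = 0⊕1⊕0⊕1⊕1⊕1⊕0⊕0⊕1⊕0⊕1⊕0⊕0⊕0⊕0⊕1 = 1
s16: b16⊕b17⊕b18⊕b19⊕b20⊕b21⊕b22⊕b23⊕b24⊕b25⊕b26⊕b27⊕b28⊕b29⊕b30⊕b31 = 1⊕0⊕0⊕0⊕1⊕1⊕1⊕0⊕1⊕0⊕1⊕0⊕0⊕0⊕0⊕1 = 1
Syndrome (s16...s1) = 11011 → position 27.
Flip bit 27: corrected codeword = 1001001010111001000111010110001
Data bits at positions 3,5,6,7,9,10,11,12,13,14,15,17,18,19,20,21,22,23,24,25,26,27,28,29,30,31: 00011011100000111010110001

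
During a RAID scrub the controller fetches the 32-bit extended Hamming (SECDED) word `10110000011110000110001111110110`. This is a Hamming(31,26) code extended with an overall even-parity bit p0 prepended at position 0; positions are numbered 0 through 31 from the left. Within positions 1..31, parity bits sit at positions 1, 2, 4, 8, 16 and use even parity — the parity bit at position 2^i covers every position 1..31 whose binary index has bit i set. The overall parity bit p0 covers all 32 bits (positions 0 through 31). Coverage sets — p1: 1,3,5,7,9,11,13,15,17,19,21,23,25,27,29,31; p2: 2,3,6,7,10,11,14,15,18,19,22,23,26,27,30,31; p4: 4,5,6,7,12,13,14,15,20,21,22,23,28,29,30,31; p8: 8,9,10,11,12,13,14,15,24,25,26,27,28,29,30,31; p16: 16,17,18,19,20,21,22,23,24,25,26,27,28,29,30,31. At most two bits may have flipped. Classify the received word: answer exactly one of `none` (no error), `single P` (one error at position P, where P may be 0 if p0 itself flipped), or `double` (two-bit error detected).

s1: b1⊕b3⊕b5⊕b7⊕b9⊕b11⊕b13⊕b15⊕b17⊕b19⊕b21⊕b23⊕b25⊕b27⊕b29⊕b31 = 0⊕1⊕0⊕0⊕1⊕1⊕0⊕0⊕1⊕0⊕0⊕1⊕1⊕1⊕1⊕0 = 0
s2: b2⊕b3⊕b6⊕b7⊕b10⊕b11⊕b14⊕b15⊕b18⊕b19⊕b22⊕b23⊕b26⊕b27⊕b30⊕b31 = 1⊕1⊕0⊕0⊕1⊕1⊕0⊕0⊕1⊕0⊕1⊕1⊕1⊕1⊕1⊕0 = 0
s4: b4⊕b5⊕b6⊕b7⊕b12⊕b13⊕b14⊕b15⊕b20⊕b21⊕b22⊕b23⊕b28⊕b29⊕b30⊕b31 = 0⊕0⊕0⊕0⊕1⊕0⊕0⊕0⊕0⊕0⊕1⊕1⊕0⊕1⊕1⊕0 = 1
s8: b8⊕b9⊕b10⊕b11⊕b12⊕b13⊕b14⊕b15⊕b24⊕b25⊕b26⊕b27⊕b28⊕b29⊕b30⊕b31 = 0⊕1⊕1⊕1⊕1⊕0⊕0⊕0⊕1⊕1⊕1⊕1⊕0⊕1⊕1⊕0 = 0
s16: b16⊕b17⊕b18⊕b19⊕b20⊕b21⊕b22⊕b23⊕b24⊕b25⊕b26⊕b27⊕b28⊕b29⊕b30⊕b31 = 0⊕1⊕1⊕0⊕0⊕0⊕1⊕1⊕1⊕1⊕1⊕1⊕0⊕1⊕1⊕0 = 0
Syndrome (s16...s1) = 00100 → position 4.
Overall parity (XOR of all 32 bits, including p0): 1⊕0⊕1⊕1⊕0⊕0⊕0⊕0⊕0⊕1⊕1⊕1⊕1⊕0⊕0⊕0⊕0⊕1⊕1⊕0⊕0⊕0⊕1⊕1⊕1⊕1⊕1⊕1⊕0⊕1⊕1⊕0 = 1
Overall=1, syndrome position=4 → single-bit error at position 4.

single 4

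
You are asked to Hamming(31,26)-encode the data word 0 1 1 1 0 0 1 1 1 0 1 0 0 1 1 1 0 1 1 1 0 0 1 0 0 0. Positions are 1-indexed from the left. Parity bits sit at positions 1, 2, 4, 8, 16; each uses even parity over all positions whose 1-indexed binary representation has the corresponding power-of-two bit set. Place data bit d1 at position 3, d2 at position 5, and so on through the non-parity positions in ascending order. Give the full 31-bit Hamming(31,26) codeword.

Place data bits at non-power-of-two positions: b3=0, b5=1, b6=1, b7=1, b9=0, b10=0, b11=1, b12=1, b13=1, b14=0, b15=1, b17=0, b18=0, b19=1, b20=1, b21=1, b22=0, b23=1, b24=1, b25=1, b26=0, b27=0, b28=1, b29=0, b30=0, b31=0.
p1 = XOR of data positions {3,5,7,9,11,13,15,17,19,21,23,25,27,29,31} = 0⊕1⊕1⊕0⊕1⊕1⊕1⊕0⊕1⊕1⊕1⊕1⊕0⊕0⊕0 = 1
p2 = XOR of data positions {3,6,7,10,11,14,15,18,19,22,23,26,27,30,31} = 0⊕1⊕1⊕0⊕1⊕0⊕1⊕0⊕1⊕0⊕1⊕0⊕0⊕0⊕0 = 0
p4 = XOR of data positions {5,6,7,12,13,14,15,20,21,22,23,28,29,30,31} = 1⊕1⊕1⊕1⊕1⊕0⊕1⊕1⊕1⊕0⊕1⊕1⊕0⊕0⊕0 = 0
p8 = XOR of data positions {9,10,11,12,13,14,15,24,25,26,27,28,29,30,31} = 0⊕0⊕1⊕1⊕1⊕0⊕1⊕1⊕1⊕0⊕0⊕1⊕0⊕0⊕0 = 1
p16 = XOR of data positions {17,18,19,20,21,22,23,24,25,26,27,28,29,30,31} = 0⊕0⊕1⊕1⊕1⊕0⊕1⊕1⊕1⊕0⊕0⊕1⊕0⊕0⊕0 = 1
Codeword b1..b31 = 1000111100111011001110111001000

1000111100111011001110111001000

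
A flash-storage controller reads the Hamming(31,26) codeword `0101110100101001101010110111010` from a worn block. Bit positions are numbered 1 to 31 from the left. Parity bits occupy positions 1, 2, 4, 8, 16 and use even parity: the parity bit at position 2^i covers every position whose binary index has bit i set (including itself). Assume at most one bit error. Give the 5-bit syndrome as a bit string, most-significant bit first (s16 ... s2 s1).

s1: b1⊕b3⊕b5⊕b7⊕b9⊕b11⊕b13⊕b15⊕b17⊕b19⊕b21⊕b23⊕b25⊕b27⊕b29⊕b31 = 0⊕0⊕1⊕0⊕0⊕1⊕1⊕0⊕1⊕1⊕1⊕1⊕0⊕1⊕0⊕0 = 0
s2: b2⊕b3⊕b6⊕b7⊕b10⊕b11⊕b14⊕b15⊕b18⊕b19⊕b22⊕b23⊕b26⊕b27⊕b30⊕b31 = 1⊕0⊕1⊕0⊕0⊕1⊕0⊕0⊕0⊕1⊕0⊕1⊕1⊕1⊕1⊕0 = 0
s4: b4⊕b5⊕b6⊕b7⊕b12⊕b13⊕b14⊕b15⊕b20⊕b21⊕b22⊕b23⊕b28⊕b29⊕b30⊕b31 = 1⊕1⊕1⊕0⊕0⊕1⊕0⊕0⊕0⊕1⊕0⊕1⊕1⊕0⊕1⊕0 = 0
s8: b8⊕b9⊕b10⊕b11⊕b12⊕b13⊕b14⊕b15⊕b24⊕b25⊕b26⊕b27⊕b28⊕b29⊕b30⊕b31 = 1⊕0⊕0⊕1⊕0⊕1⊕0⊕0⊕1⊕0⊕1⊕1⊕1⊕0⊕1⊕0 = 0
s16: b16⊕b17⊕b18⊕b19⊕b20⊕b21⊕b22⊕b23⊕b24⊕b25⊕b26⊕b27⊕b28⊕b29⊕b30⊕b31 = 1⊕1⊕0⊕1⊕0⊕1⊕0⊕1⊕1⊕0⊕1⊕1⊕1⊕0⊕1⊕0 = 0
Syndrome (s16...s1) = 00000 → position 0 (no error).

00000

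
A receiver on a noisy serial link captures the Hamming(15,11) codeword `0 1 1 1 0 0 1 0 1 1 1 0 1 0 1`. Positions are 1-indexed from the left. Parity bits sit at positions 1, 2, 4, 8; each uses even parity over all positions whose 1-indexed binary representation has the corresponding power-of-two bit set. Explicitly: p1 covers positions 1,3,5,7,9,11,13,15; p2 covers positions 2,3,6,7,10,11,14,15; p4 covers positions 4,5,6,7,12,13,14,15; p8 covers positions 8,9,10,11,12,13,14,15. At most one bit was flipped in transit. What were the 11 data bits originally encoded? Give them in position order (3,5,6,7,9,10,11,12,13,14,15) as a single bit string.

s1: b1⊕b3⊕b5⊕b7⊕b9⊕b11⊕b13⊕b15 = 0⊕1⊕0⊕1⊕1⊕1⊕1⊕1 = 0
s2: b2⊕b3⊕b6⊕b7⊕b10⊕b11⊕b14⊕b15 = 1⊕1⊕0⊕1⊕1⊕1⊕0⊕1 = 0
s4: b4⊕b5⊕b6⊕b7⊕b12⊕b13⊕b14⊕b15 = 1⊕0⊕0⊕1⊕0⊕1⊕0⊕1 = 0
s8: b8⊕b9⊕b10⊕b11⊕b12⊕b13⊕b14⊕b15 = 0⊕1⊕1⊕1⊕0⊕1⊕0⊕1 = 1
Syndrome (s8...s1) = 1000 → position 8.
Flip bit 8: corrected codeword = 011100111110101
Data bits at positions 3,5,6,7,9,10,11,12,13,14,15: 10011110101

10011110101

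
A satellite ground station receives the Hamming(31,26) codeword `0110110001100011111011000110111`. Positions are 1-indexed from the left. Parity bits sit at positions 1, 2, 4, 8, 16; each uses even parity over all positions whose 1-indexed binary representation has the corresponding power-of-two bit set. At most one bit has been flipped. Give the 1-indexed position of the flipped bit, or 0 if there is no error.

18

s1: b1⊕b3⊕b5⊕b7⊕b9⊕b11⊕b13⊕b15⊕b17⊕b19⊕b21⊕b23⊕b25⊕b27⊕b29⊕b31 = 0⊕1⊕1⊕0⊕0⊕1⊕0⊕1⊕1⊕1⊕1⊕0⊕0⊕1⊕1⊕1 = 0
s2: b2⊕b3⊕b6⊕b7⊕b10⊕b11⊕b14⊕b15⊕b18⊕b19⊕b22⊕b23⊕b26⊕b27⊕b30⊕b31 = 1⊕1⊕1⊕0⊕1⊕1⊕0⊕1⊕1⊕1⊕1⊕0⊕1⊕1⊕1⊕1 = 1
s4: b4⊕b5⊕b6⊕b7⊕b12⊕b13⊕b14⊕b15⊕b20⊕b21⊕b22⊕b23⊕b28⊕b29⊕b30⊕b31 = 0⊕1⊕1⊕0⊕0⊕0⊕0⊕1⊕0⊕1⊕1⊕0⊕0⊕1⊕1⊕1 = 0
s8: b8⊕b9⊕b10⊕b11⊕b12⊕b13⊕b14⊕b15⊕b24⊕b25⊕b26⊕b27⊕b28⊕b29⊕b30⊕b31 = 0⊕0⊕1⊕1⊕0⊕0⊕0⊕1⊕0⊕0⊕1⊕1⊕0⊕1⊕1⊕1 = 0
s16: b16⊕b17⊕b18⊕b19⊕b20⊕b21⊕b22⊕b23⊕b24⊕b25⊕b26⊕b27⊕b28⊕b29⊕b30⊕b31 = 1⊕1⊕1⊕1⊕0⊕1⊕1⊕0⊕0⊕0⊕1⊕1⊕0⊕1⊕1⊕1 = 1
Syndrome (s16...s1) = 10010 → position 18.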